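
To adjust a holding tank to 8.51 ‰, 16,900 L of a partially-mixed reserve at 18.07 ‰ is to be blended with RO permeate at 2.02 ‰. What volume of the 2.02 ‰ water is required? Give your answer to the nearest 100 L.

24900 L

Salt balance: 16,900×18.07 + V×2.02 = (16,900+V)×8.51
305,383 + 2.02V = 143,819 + 8.51V
161,564 = 6.49V
V = 24,894.3 L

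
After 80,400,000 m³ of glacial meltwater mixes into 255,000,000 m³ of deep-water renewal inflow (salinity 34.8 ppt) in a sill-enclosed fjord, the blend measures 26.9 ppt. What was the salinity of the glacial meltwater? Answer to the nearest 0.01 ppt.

1.84 ppt

Salt balance: 255,000,000×34.8 + 80,400,000×S = 335,400,000×26.9
8,874,000,000 + 80,400,000·S = 9,022,260,000
S = (9,022,260,000 − 8,874,000,000) / 80,400,000 = 1.844 ppt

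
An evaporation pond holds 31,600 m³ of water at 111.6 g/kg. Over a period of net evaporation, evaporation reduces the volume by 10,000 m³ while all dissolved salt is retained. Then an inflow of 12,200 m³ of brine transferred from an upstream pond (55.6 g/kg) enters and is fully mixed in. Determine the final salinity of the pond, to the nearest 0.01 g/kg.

124.40 g/kg

After evaporation: salt = 31,600×111.6 = 3,526,560; volume = 31,600 − 10,000 = 21,600 m³
After mixing: salt = 3,526,560 + 12,200×55.6 = 4,204,880; volume = 21,600 + 12,200 = 33,800 m³
S = 4,204,880 / 33,800 = 124.4047 g/kg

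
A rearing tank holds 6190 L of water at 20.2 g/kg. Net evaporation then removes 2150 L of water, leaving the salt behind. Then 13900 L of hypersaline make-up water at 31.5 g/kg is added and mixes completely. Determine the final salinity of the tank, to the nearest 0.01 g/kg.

After evaporation: salt = 6,190×20.2 = 125,038; volume = 6,190 − 2,150 = 4,040 L
After mixing: salt = 125,038 + 13,900×31.5 = 562,888; volume = 4,040 + 13,900 = 17,940 L
S = 562,888 / 17,940 = 31.3761 g/kg

31.38 g/kg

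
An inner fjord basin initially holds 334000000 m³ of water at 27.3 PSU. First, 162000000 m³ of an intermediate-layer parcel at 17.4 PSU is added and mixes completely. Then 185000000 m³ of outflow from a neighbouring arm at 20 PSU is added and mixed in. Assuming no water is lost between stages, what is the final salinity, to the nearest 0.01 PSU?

By conservation of dissolved salt,
Initial salt = 334,000,000×27.3 = 9,118,200,000
After stage 1: salt = 9,118,200,000 + 162,000,000×17.4 = 11,937,000,000; volume = 496,000,000 m³; S = 24.067 PSU
After stage 2: salt = 11,937,000,000 + 185,000,000×20 = 15,637,000,000; volume = 681,000,000 m³
S = 15,637,000,000 / 681,000,000 = 22.9618 PSU

22.96 PSU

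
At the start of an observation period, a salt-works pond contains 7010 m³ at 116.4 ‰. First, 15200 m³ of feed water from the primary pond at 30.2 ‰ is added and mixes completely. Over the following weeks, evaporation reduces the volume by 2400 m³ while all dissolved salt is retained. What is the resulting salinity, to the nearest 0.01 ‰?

64.36 ‰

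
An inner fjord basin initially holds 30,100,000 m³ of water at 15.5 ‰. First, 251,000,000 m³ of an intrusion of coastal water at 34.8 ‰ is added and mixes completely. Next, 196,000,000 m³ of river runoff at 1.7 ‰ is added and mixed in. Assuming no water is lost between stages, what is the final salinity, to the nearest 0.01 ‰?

Conserving salt mass:
Initial salt = 30,100,000×15.5 = 466,550,000
After stage 1: salt = 466,550,000 + 251,000,000×34.8 = 9,201,350,000; volume = 281,100,000 m³; S = 32.733 ‰
After stage 2: salt = 9,201,350,000 + 196,000,000×1.7 = 9,534,550,000; volume = 477,100,000 m³
S = 9,534,550,000 / 477,100,000 = 19.9844 ‰

19.98 ‰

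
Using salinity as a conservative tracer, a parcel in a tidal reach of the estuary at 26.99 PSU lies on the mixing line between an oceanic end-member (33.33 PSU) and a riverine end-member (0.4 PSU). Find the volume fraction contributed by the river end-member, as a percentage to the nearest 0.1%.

Let f be the freshwater fraction. Salt balance per unit volume:
f×0.4 + (1−f)×33.33 = 26.99
f = (33.33 − 26.99) / (33.33 − 0.4) = 6.34/32.93 = 0.1925

19.3%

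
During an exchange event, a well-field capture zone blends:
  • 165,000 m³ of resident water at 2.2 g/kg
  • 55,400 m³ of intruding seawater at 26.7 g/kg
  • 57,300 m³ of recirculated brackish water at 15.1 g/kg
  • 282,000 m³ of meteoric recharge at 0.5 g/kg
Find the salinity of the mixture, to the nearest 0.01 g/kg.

By conservation of dissolved salt,
salt = 165,000×2.2 + 55,400×26.7 + 57,300×15.1 + 282,000×0.5 = 363,000 + 1,479,180 + 865,230 + 141,000 = 2,848,410
volume = 165,000 + 55,400 + 57,300 + 282,000 = 559,700 m³
S = 2,848,410 / 559,700 = 5.0892 g/kg

5.09 g/kg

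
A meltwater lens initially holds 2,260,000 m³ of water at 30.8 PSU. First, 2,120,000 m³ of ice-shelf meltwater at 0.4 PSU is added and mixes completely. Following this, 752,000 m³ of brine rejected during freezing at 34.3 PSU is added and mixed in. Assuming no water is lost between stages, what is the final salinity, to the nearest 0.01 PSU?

18.75 PSU

By conservation of dissolved salt,
Initial salt = 2,260,000×30.8 = 69,608,000
After stage 1: salt = 69,608,000 + 2,120,000×0.4 = 70,456,000; volume = 4,380,000 m³; S = 16.086 PSU
After stage 2: salt = 70,456,000 + 752,000×34.3 = 96,249,600; volume = 5,132,000 m³
S = 96,249,600 / 5,132,000 = 18.7548 PSU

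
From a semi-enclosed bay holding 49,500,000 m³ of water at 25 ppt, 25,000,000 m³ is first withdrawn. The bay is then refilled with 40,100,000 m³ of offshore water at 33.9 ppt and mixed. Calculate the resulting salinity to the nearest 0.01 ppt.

Remaining after removal: 24,500,000 m³ at 25 ppt (salt = 612,500,000)
After addition: salt = 612,500,000 + 40,100,000×33.9 = 1,971,890,000; volume = 64,600,000 m³
S = 1,971,890,000 / 64,600,000 = 30.5246 ppt

30.52 ppt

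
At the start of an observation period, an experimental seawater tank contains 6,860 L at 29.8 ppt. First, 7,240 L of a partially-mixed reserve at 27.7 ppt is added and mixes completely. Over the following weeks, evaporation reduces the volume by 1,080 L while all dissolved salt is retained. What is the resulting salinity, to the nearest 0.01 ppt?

31.10 ppt

After mixing: salt = 6,860×29.8 + 7,240×27.7 = 404,976; volume = 14,100 L
After evaporation: salt unchanged = 404,976; volume = 14,100 − 1,080 = 13,020 L
S = 404,976 / 13,020 = 31.1041 ppt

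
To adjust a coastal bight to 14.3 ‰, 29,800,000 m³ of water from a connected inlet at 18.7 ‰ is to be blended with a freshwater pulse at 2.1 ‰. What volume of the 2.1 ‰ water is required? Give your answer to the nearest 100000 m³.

10700000 m³

Salt balance: 29,800,000×18.7 + V×2.1 = (29,800,000+V)×14.3
557,260,000 + 2.1V = 426,140,000 + 14.3V
131,120,000 = 12.2V
V = 10,747,540.98 m³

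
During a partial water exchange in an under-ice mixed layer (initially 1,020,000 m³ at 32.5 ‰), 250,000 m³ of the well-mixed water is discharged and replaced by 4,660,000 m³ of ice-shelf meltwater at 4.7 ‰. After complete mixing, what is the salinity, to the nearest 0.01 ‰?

8.64 ‰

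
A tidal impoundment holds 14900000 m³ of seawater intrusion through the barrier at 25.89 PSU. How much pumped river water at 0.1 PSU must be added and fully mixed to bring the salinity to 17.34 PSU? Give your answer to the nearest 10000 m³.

7390000 m³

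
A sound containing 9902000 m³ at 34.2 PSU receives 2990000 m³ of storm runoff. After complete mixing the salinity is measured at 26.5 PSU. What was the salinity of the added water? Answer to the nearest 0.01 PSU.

1.00 PSU

Salt balance: 9,902,000×34.2 + 2,990,000×S = 12,892,000×26.5
338,648,400 + 2,990,000·S = 341,638,000
S = (341,638,000 − 338,648,400) / 2,990,000 = 0.9999 PSU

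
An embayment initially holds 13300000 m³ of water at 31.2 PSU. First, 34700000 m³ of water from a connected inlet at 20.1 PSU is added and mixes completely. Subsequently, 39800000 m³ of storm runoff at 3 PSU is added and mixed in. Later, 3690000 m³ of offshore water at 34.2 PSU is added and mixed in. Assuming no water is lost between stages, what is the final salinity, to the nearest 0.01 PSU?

14.84 PSU

Weighted by volume,
Initial salt = 13,300,000×31.2 = 414,960,000
After stage 1: salt = 414,960,000 + 34,700,000×20.1 = 1,112,430,000; volume = 48,000,000 m³; S = 23.176 PSU
After stage 2: salt = 1,112,430,000 + 39,800,000×3 = 1,231,830,000; volume = 87,800,000 m³; S = 14.03 PSU
After stage 3: salt = 1,231,830,000 + 3,690,000×34.2 = 1,358,028,000; volume = 91,490,000 m³
S = 1,358,028,000 / 91,490,000 = 14.8435 PSU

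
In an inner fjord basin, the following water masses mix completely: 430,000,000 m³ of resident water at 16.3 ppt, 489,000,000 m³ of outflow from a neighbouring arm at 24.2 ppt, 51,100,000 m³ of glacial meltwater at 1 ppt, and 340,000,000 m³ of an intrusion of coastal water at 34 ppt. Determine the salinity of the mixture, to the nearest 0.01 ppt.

23.25 ppt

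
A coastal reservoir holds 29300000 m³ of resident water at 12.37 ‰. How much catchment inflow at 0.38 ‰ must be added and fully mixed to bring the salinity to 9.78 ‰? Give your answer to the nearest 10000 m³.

8070000 m³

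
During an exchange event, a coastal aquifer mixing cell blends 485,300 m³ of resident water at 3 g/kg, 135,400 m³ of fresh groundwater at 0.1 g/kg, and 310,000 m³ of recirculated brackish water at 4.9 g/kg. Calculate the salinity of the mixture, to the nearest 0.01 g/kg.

Conserving salt mass:
salt = 485,300×3 + 135,400×0.1 + 310,000×4.9 = 1,455,900 + 13,540 + 1,519,000 = 2,988,440
volume = 485,300 + 135,400 + 310,000 = 930,700 m³
S = 2,988,440 / 930,700 = 3.211 g/kg

3.21 g/kg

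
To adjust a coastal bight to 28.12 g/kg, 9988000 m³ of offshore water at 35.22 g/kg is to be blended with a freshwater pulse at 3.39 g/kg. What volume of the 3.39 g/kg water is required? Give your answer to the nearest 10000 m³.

2870000 m³

Salt balance: 9,988,000×35.22 + V×3.39 = (9,988,000+V)×28.12
351,777,360 + 3.39V = 280,862,560 + 28.12V
70,914,800 = 24.73V
V = 2,867,561.67 m³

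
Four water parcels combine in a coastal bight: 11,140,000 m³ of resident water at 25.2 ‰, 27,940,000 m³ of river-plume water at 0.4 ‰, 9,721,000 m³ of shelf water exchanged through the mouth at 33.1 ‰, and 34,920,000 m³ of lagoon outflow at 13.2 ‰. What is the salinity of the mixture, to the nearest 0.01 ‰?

12.84 ‰

Conserving salt mass:
salt = 11,140,000×25.2 + 27,940,000×0.4 + 9,721,000×33.1 + 34,920,000×13.2 = 280,728,000 + 11,176,000 + 321,765,100 + 460,944,000 = 1,074,613,100
volume = 11,140,000 + 27,940,000 + 9,721,000 + 34,920,000 = 83,721,000 m³
S = 1,074,613,100 / 83,721,000 = 12.8356 ‰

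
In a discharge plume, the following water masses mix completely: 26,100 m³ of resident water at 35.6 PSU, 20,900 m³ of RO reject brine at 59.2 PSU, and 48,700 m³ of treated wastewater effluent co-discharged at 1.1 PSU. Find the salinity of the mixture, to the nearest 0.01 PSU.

Total salt / total volume:
salt = 26,100×35.6 + 20,900×59.2 + 48,700×1.1 = 929,160 + 1,237,280 + 53,570 = 2,220,010
volume = 26,100 + 20,900 + 48,700 = 95,700 m³
S = 2,220,010 / 95,700 = 23.1976 PSU

23.20 PSU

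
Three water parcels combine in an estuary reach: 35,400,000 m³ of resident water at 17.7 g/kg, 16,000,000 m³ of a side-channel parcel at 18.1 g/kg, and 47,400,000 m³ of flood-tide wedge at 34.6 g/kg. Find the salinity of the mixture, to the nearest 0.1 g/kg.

25.9 g/kg

Total salt / total volume:
salt = 35,400,000×17.7 + 16,000,000×18.1 + 47,400,000×34.6 = 626,580,000 + 289,600,000 + 1,640,040,000 = 2,556,220,000
volume = 35,400,000 + 16,000,000 + 47,400,000 = 98,800,000 m³
S = 2,556,220,000 / 98,800,000 = 25.873 g/kg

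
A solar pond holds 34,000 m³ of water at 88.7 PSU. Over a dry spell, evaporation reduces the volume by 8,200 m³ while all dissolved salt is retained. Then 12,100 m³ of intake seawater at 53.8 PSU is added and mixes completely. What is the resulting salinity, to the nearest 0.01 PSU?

96.75 PSU

After evaporation: salt = 34,000×88.7 = 3,015,800; volume = 34,000 − 8,200 = 25,800 m³
After mixing: salt = 3,015,800 + 12,100×53.8 = 3,666,780; volume = 25,800 + 12,100 = 37,900 m³
S = 3,666,780 / 37,900 = 96.7488 PSU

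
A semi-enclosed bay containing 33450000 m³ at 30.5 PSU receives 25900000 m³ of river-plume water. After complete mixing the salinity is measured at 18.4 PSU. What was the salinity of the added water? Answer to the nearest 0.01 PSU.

Salt balance: 33,450,000×30.5 + 25,900,000×S = 59,350,000×18.4
1,020,225,000 + 25,900,000·S = 1,092,040,000
S = (1,092,040,000 − 1,020,225,000) / 25,900,000 = 2.7728 PSU

2.77 PSU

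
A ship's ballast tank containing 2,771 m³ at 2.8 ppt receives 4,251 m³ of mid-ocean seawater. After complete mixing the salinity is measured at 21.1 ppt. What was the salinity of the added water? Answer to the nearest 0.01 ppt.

Salt balance: 2,771×2.8 + 4,251×S = 7,022×21.1
7,758.8 + 4,251·S = 148,164.2
S = (148,164.2 − 7,758.8) / 4,251 = 33.0288 ppt

33.03 ppt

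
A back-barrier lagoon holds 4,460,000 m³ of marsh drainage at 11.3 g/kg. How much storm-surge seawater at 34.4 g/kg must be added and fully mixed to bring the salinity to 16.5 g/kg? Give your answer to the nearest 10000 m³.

Salt balance: 4,460,000×11.3 + V×34.4 = (4,460,000+V)×16.5
50,398,000 + 34.4V = 73,590,000 + 16.5V
23,192,000 = 17.9V
V = 1,295,642.46 m³

1300000 m³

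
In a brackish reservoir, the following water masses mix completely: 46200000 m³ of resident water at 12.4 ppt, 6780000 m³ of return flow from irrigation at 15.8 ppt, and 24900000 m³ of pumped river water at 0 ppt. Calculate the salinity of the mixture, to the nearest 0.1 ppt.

Weighted by volume,
salt = 46,200,000×12.4 + 6,780,000×15.8 + 24,900,000×0 = 572,880,000 + 107,124,000 + 0 = 680,004,000
volume = 46,200,000 + 6,780,000 + 24,900,000 = 77,880,000 m³
S = 680,004,000 / 77,880,000 = 8.731 ppt

8.7 ppt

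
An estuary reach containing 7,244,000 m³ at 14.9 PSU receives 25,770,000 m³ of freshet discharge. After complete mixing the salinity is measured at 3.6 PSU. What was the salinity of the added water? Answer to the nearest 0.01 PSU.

Salt balance: 7,244,000×14.9 + 25,770,000×S = 33,014,000×3.6
107,935,600 + 25,770,000·S = 118,850,400
S = (118,850,400 − 107,935,600) / 25,770,000 = 0.4235 PSU

0.42 PSU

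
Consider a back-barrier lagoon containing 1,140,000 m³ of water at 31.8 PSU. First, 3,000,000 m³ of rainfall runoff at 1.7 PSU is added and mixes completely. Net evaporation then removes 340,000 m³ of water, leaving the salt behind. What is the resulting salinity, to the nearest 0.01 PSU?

After mixing: salt = 1,140,000×31.8 + 3,000,000×1.7 = 41,352,000; volume = 4,140,000 m³
After evaporation: salt unchanged = 41,352,000; volume = 4,140,000 − 340,000 = 3,800,000 m³
S = 41,352,000 / 3,800,000 = 10.8821 PSU

10.88 PSU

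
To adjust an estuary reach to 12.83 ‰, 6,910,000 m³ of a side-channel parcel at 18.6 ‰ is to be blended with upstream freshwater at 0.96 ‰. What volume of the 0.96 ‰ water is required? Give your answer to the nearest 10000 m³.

3360000 m³

Salt balance: 6,910,000×18.6 + V×0.96 = (6,910,000+V)×12.83
128,526,000 + 0.96V = 88,655,300 + 12.83V
39,870,700 = 11.87V
V = 3,358,946.93 m³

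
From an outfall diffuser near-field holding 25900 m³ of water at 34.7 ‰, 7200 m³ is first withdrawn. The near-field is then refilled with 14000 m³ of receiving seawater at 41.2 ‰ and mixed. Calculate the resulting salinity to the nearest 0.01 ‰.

37.48 ‰

Remaining after removal: 18,700 m³ at 34.7 ‰ (salt = 648,890)
After addition: salt = 648,890 + 14,000×41.2 = 1,225,690; volume = 32,700 m³
S = 1,225,690 / 32,700 = 37.4829 ‰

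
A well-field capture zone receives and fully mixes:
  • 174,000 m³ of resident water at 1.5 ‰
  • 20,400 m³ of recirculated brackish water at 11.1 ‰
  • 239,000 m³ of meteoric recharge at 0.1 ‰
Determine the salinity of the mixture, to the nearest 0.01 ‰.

Conserving salt mass:
salt = 174,000×1.5 + 20,400×11.1 + 239,000×0.1 = 261,000 + 226,440 + 23,900 = 511,340
volume = 174,000 + 20,400 + 239,000 = 433,400 m³
S = 511,340 / 433,400 = 1.1798 ‰

1.18 ‰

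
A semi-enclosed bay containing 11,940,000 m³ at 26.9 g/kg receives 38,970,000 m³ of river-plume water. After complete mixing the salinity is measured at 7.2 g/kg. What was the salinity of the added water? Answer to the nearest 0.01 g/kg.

Salt balance: 11,940,000×26.9 + 38,970,000×S = 50,910,000×7.2
321,186,000 + 38,970,000·S = 366,552,000
S = (366,552,000 − 321,186,000) / 38,970,000 = 1.1641 g/kg

1.16 g/kg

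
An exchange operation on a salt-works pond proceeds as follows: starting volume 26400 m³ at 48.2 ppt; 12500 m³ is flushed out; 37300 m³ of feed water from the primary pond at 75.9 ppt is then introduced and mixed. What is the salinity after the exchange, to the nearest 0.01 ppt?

68.38 ppt

Remaining after removal: 13,900 m³ at 48.2 ppt (salt = 669,980)
After addition: salt = 669,980 + 37,300×75.9 = 3,501,050; volume = 51,200 m³
S = 3,501,050 / 51,200 = 68.3799 ppt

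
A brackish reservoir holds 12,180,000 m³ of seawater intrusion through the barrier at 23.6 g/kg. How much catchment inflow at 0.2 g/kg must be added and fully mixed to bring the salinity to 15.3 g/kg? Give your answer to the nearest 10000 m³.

6690000 m³

Salt balance: 12,180,000×23.6 + V×0.2 = (12,180,000+V)×15.3
287,448,000 + 0.2V = 186,354,000 + 15.3V
101,094,000 = 15.1V
V = 6,694,966.89 m³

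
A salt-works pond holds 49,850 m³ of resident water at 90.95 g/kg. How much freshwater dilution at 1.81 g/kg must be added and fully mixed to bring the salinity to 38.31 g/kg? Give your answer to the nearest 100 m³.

71900 m³

Salt balance: 49,850×90.95 + V×1.81 = (49,850+V)×38.31
4,533,857.5 + 1.81V = 1,909,753.5 + 38.31V
2,624,104 = 36.5V
V = 71,893.26 m³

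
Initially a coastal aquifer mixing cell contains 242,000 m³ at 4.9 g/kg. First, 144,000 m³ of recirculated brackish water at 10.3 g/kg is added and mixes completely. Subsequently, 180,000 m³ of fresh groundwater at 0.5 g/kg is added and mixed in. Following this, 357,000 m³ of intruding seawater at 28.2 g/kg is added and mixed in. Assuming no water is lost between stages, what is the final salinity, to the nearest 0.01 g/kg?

13.90 g/kg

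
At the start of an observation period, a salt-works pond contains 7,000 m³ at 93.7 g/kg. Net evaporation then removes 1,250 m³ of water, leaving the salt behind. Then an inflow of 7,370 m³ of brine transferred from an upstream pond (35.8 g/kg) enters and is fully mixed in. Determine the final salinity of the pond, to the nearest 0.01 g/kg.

70.10 g/kg

After evaporation: salt = 7,000×93.7 = 655,900; volume = 7,000 − 1,250 = 5,750 m³
After mixing: salt = 655,900 + 7,370×35.8 = 919,746; volume = 5,750 + 7,370 = 13,120 m³
S = 919,746 / 13,120 = 70.1026 g/kg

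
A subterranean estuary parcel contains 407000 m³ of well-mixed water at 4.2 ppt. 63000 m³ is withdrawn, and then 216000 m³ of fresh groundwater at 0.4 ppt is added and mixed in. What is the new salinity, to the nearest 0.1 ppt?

2.7 ppt

Remaining after removal: 344,000 m³ at 4.2 ppt (salt = 1,444,800)
After addition: salt = 1,444,800 + 216,000×0.4 = 1,531,200; volume = 560,000 m³
S = 1,531,200 / 560,000 = 2.7343 ppt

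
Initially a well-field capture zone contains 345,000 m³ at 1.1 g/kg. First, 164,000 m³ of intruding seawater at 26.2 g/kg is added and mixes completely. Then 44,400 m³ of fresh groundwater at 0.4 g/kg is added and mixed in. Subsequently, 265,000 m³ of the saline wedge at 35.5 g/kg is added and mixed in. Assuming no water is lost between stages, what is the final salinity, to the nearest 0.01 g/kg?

By conservation of dissolved salt,
Initial salt = 345,000×1.1 = 379,500
After stage 1: salt = 379,500 + 164,000×26.2 = 4,676,300; volume = 509,000 m³; S = 9.187 g/kg
After stage 2: salt = 4,676,300 + 44,400×0.4 = 4,694,060; volume = 553,400 m³; S = 8.482 g/kg
After stage 3: salt = 4,694,060 + 265,000×35.5 = 14,101,560; volume = 818,400 m³
S = 14,101,560 / 818,400 = 17.2306 g/kg

17.23 g/kg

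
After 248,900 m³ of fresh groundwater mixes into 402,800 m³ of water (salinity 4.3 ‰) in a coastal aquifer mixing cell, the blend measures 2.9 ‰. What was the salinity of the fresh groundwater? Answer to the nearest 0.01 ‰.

0.63 ‰

Salt balance: 402,800×4.3 + 248,900×S = 651,700×2.9
1,732,040 + 248,900·S = 1,889,930
S = (1,889,930 − 1,732,040) / 248,900 = 0.6344 ‰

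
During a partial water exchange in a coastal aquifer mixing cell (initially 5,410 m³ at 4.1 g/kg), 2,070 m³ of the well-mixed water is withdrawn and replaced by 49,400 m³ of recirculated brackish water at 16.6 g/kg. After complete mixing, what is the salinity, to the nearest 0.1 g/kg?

15.8 g/kg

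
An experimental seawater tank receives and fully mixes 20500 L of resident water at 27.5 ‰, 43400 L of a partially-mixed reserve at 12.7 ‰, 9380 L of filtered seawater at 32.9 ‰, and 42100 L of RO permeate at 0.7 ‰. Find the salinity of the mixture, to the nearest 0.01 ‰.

By conservation of dissolved salt,
salt = 20,500×27.5 + 43,400×12.7 + 9,380×32.9 + 42,100×0.7 = 563,750 + 551,180 + 308,602 + 29,470 = 1,453,002
volume = 20,500 + 43,400 + 9,380 + 42,100 = 115,380 L
S = 1,453,002 / 115,380 = 12.5932 ‰

12.59 ‰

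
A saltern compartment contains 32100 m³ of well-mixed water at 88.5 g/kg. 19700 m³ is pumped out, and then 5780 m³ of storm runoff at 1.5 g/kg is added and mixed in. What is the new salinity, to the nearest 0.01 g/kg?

60.84 g/kg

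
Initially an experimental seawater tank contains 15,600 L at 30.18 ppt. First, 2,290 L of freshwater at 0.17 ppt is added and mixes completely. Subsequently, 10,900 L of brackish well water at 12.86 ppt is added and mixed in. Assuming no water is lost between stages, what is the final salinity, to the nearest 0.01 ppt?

21.24 ppt

Salt balance:
Initial salt = 15,600×30.18 = 470,808
After stage 1: salt = 470,808 + 2,290×0.17 = 471,197.3; volume = 17,890 L; S = 26.339 ppt
After stage 2: salt = 471,197.3 + 10,900×12.86 = 611,371.3; volume = 28,790 L
S = 611,371.3 / 28,790 = 21.2355 ppt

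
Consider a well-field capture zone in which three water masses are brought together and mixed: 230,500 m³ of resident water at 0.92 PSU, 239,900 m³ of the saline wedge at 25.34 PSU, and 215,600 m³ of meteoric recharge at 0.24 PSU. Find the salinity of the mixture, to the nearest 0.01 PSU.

9.25 PSU

Conserving salt mass:
salt = 230,500×0.92 + 239,900×25.34 + 215,600×0.24 = 212,060 + 6,079,066 + 51,744 = 6,342,870
volume = 230,500 + 239,900 + 215,600 = 686,000 m³
S = 6,342,870 / 686,000 = 9.2462 PSU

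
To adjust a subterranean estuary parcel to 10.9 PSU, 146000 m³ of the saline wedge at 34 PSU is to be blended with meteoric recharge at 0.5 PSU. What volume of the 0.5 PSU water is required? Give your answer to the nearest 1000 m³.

Salt balance: 146,000×34 + V×0.5 = (146,000+V)×10.9
4,964,000 + 0.5V = 1,591,400 + 10.9V
3,372,600 = 10.4V
V = 324,288.46 m³

324000 m³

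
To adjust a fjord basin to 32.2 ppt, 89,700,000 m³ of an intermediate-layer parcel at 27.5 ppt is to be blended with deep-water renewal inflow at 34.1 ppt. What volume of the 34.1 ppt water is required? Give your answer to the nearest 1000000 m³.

222000000 m³

Salt balance: 89,700,000×27.5 + V×34.1 = (89,700,000+V)×32.2
2,466,750,000 + 34.1V = 2,888,340,000 + 32.2V
421,590,000 = 1.9V
V = 221,889,473.68 m³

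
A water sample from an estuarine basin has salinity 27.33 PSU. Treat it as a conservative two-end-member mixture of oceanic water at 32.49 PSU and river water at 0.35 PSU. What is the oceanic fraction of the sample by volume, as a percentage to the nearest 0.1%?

83.9%

Let g be the oceanic fraction. Salt balance per unit volume:
g×32.49 + (1−g)×0.35 = 27.33
g = (27.33 − 0.35) / (32.49 − 0.35) = 26.98/32.14 = 0.8395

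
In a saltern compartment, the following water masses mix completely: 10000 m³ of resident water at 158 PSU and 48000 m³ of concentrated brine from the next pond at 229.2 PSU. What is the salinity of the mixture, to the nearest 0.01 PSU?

Salt balance:
salt = 10,000×158 + 48,000×229.2 = 1,580,000 + 11,001,600 = 12,581,600
volume = 10,000 + 48,000 = 58,000 m³
S = 12,581,600 / 58,000 = 216.9241 PSU

216.92 PSU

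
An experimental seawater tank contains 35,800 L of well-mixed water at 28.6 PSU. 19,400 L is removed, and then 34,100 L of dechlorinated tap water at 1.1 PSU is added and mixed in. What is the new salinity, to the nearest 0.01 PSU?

Remaining after removal: 16,400 L at 28.6 PSU (salt = 469,040)
After addition: salt = 469,040 + 34,100×1.1 = 506,550; volume = 50,500 L
S = 506,550 / 50,500 = 10.0307 PSU

10.03 PSU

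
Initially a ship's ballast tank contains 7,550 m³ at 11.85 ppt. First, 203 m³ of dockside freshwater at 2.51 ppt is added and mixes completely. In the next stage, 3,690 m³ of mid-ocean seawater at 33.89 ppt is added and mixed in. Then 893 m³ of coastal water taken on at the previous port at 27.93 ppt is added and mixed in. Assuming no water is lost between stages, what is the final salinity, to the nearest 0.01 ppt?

19.45 ppt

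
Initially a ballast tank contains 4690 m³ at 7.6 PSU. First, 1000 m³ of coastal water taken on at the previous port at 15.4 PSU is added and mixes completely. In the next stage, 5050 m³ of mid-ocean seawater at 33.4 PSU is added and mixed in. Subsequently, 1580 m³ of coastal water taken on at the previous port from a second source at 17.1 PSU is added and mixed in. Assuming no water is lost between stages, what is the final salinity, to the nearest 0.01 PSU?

20.03 PSU

Total salt / total volume:
Initial salt = 4,690×7.6 = 35,644
After stage 1: salt = 35,644 + 1,000×15.4 = 51,044; volume = 5,690 m³; S = 8.971 PSU
After stage 2: salt = 51,044 + 5,050×33.4 = 219,714; volume = 10,740 m³; S = 20.458 PSU
After stage 3: salt = 219,714 + 1,580×17.1 = 246,732; volume = 12,320 m³
S = 246,732 / 12,320 = 20.0269 PSU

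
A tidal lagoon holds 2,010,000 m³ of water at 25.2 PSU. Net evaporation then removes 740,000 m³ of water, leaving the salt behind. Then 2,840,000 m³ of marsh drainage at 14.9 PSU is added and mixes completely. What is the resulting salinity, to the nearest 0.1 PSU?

22.6 PSU

After evaporation: salt = 2,010,000×25.2 = 50,652,000; volume = 2,010,000 − 740,000 = 1,270,000 m³
After mixing: salt = 50,652,000 + 2,840,000×14.9 = 92,968,000; volume = 1,270,000 + 2,840,000 = 4,110,000 m³
S = 92,968,000 / 4,110,000 = 22.62 PSU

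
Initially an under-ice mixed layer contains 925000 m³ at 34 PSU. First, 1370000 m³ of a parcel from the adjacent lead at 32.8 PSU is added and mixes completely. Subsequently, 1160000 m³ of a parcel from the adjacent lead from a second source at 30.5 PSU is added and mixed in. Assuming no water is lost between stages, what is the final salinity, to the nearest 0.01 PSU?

32.35 PSU

Total salt / total volume:
Initial salt = 925,000×34 = 31,450,000
After stage 1: salt = 31,450,000 + 1,370,000×32.8 = 76,386,000; volume = 2,295,000 m³; S = 33.284 PSU
After stage 2: salt = 76,386,000 + 1,160,000×30.5 = 111,766,000; volume = 3,455,000 m³
S = 111,766,000 / 3,455,000 = 32.3491 PSU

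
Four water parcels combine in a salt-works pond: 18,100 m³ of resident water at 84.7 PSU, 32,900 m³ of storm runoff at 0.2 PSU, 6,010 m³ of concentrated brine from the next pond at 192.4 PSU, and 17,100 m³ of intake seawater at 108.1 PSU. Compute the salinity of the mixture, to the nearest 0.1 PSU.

Salt balance:
salt = 18,100×84.7 + 32,900×0.2 + 6,010×192.4 + 17,100×108.1 = 1,533,070 + 6,580 + 1,156,324 + 1,848,510 = 4,544,484
volume = 18,100 + 32,900 + 6,010 + 17,100 = 74,110 m³
S = 4,544,484 / 74,110 = 61.321 PSU

61.3 PSU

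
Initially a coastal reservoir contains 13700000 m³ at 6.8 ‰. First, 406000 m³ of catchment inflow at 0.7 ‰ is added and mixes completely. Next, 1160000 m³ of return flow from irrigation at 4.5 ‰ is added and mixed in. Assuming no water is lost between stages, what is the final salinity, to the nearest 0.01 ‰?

Mass of salt is conserved:
Initial salt = 13,700,000×6.8 = 93,160,000
After stage 1: salt = 93,160,000 + 406,000×0.7 = 93,444,200; volume = 14,106,000 m³; S = 6.624 ‰
After stage 2: salt = 93,444,200 + 1,160,000×4.5 = 98,664,200; volume = 15,266,000 m³
S = 98,664,200 / 15,266,000 = 6.463 ‰

6.46 ‰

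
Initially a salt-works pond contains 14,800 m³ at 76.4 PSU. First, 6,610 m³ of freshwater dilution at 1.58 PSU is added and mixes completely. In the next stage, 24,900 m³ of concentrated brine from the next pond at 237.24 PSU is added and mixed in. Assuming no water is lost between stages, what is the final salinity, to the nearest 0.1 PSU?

By conservation of dissolved salt,
Initial salt = 14,800×76.4 = 1,130,720
After stage 1: salt = 1,130,720 + 6,610×1.58 = 1,141,163.8; volume = 21,410 m³; S = 53.301 PSU
After stage 2: salt = 1,141,163.8 + 24,900×237.24 = 7,048,439.8; volume = 46,310 m³
S = 7,048,439.8 / 46,310 = 152.2012 PSU

152.2 PSU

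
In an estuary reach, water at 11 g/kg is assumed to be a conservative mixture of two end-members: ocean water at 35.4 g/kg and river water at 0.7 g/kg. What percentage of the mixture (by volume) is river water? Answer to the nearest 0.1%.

70.3%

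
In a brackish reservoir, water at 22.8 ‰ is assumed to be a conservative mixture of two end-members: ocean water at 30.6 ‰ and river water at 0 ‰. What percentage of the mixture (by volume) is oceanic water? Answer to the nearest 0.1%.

Let g be the oceanic fraction. Salt balance per unit volume:
g×30.6 + (1−g)×0 = 22.8
g = (22.8 − 0) / (30.6 − 0) = 22.8/30.6 = 0.7451

74.5%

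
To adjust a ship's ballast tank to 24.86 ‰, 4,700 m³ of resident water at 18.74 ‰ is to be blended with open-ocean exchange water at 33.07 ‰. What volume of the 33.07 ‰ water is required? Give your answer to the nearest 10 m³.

3500 m³

Salt balance: 4,700×18.74 + V×33.07 = (4,700+V)×24.86
88,078 + 33.07V = 116,842 + 24.86V
28,764 = 8.21V
V = 3,503.53 m³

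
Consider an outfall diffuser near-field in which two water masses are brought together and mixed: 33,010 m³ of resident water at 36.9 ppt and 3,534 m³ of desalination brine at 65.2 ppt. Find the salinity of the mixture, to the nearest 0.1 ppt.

Weighted by volume,
salt = 33,010×36.9 + 3,534×65.2 = 1,218,069 + 230,416.8 = 1,448,485.8
volume = 33,010 + 3,534 = 36,544 m³
S = 1,448,485.8 / 36,544 = 39.637 ppt

39.6 ppt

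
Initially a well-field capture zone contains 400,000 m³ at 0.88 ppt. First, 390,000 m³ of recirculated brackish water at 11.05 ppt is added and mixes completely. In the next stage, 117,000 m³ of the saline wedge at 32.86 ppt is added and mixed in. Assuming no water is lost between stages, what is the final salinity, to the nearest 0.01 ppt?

Salt balance:
Initial salt = 400,000×0.88 = 352,000
After stage 1: salt = 352,000 + 390,000×11.05 = 4,661,500; volume = 790,000 m³; S = 5.901 ppt
After stage 2: salt = 4,661,500 + 117,000×32.86 = 8,506,120; volume = 907,000 m³
S = 8,506,120 / 907,000 = 9.3783 ppt

9.38 ppt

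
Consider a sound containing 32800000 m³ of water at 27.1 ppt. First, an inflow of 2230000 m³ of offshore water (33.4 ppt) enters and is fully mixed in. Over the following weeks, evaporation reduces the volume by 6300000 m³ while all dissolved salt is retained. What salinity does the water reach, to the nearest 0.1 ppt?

After mixing: salt = 32,800,000×27.1 + 2,230,000×33.4 = 963,362,000; volume = 35,030,000 m³
After evaporation: salt unchanged = 963,362,000; volume = 35,030,000 − 6,300,000 = 28,730,000 m³
S = 963,362,000 / 28,730,000 = 33.5316 ppt

33.5 ppt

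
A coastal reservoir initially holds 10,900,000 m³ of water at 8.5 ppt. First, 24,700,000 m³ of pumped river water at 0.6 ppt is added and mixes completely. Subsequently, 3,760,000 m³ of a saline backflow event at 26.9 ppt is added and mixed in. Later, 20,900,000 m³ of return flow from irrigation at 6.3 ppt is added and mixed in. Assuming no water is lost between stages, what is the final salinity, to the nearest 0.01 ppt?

5.65 ppt

Salt balance:
Initial salt = 10,900,000×8.5 = 92,650,000
After stage 1: salt = 92,650,000 + 24,700,000×0.6 = 107,470,000; volume = 35,600,000 m³; S = 3.019 ppt
After stage 2: salt = 107,470,000 + 3,760,000×26.9 = 208,614,000; volume = 39,360,000 m³; S = 5.3 ppt
After stage 3: salt = 208,614,000 + 20,900,000×6.3 = 340,284,000; volume = 60,260,000 m³
S = 340,284,000 / 60,260,000 = 5.6469 ppt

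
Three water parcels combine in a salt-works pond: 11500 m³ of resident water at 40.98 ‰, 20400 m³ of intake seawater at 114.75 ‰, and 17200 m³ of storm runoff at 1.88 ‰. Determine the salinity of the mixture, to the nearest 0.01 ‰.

57.93 ‰

Salt balance:
salt = 11,500×40.98 + 20,400×114.75 + 17,200×1.88 = 471,270 + 2,340,900 + 32,336 = 2,844,506
volume = 11,500 + 20,400 + 17,200 = 49,100 m³
S = 2,844,506 / 49,100 = 57.9329 ‰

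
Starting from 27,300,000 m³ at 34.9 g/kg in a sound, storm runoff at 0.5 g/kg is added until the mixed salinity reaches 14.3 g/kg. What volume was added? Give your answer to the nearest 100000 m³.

40800000 m³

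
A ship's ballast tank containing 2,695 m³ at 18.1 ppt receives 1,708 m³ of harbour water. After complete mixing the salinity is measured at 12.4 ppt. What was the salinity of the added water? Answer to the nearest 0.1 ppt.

3.4 ppt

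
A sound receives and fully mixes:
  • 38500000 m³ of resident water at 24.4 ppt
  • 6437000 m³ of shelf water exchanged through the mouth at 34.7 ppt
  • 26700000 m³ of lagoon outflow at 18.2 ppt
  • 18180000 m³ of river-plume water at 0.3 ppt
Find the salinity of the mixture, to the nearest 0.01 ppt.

18.42 ppt

Total salt / total volume:
salt = 38,500,000×24.4 + 6,437,000×34.7 + 26,700,000×18.2 + 18,180,000×0.3 = 939,400,000 + 223,363,900 + 485,940,000 + 5,454,000 = 1,654,157,900
volume = 38,500,000 + 6,437,000 + 26,700,000 + 18,180,000 = 89,817,000 m³
S = 1,654,157,900 / 89,817,000 = 18.417 ppt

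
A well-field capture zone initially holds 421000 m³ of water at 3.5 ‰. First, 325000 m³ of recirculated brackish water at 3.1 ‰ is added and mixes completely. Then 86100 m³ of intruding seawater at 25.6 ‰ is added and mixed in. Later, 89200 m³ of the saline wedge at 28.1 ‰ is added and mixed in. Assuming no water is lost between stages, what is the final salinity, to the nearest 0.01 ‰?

Weighted by volume,
Initial salt = 421,000×3.5 = 1,473,500
After stage 1: salt = 1,473,500 + 325,000×3.1 = 2,481,000; volume = 746,000 m³; S = 3.326 ‰
After stage 2: salt = 2,481,000 + 86,100×25.6 = 4,685,160; volume = 832,100 m³; S = 5.631 ‰
After stage 3: salt = 4,685,160 + 89,200×28.1 = 7,191,680; volume = 921,300 m³
S = 7,191,680 / 921,300 = 7.806 ‰

7.81 ‰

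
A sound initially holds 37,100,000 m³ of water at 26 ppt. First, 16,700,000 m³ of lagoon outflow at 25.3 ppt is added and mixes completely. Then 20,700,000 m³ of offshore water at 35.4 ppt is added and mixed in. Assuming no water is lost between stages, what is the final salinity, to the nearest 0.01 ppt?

Salt balance:
Initial salt = 37,100,000×26 = 964,600,000
After stage 1: salt = 964,600,000 + 16,700,000×25.3 = 1,387,110,000; volume = 53,800,000 m³; S = 25.783 ppt
After stage 2: salt = 1,387,110,000 + 20,700,000×35.4 = 2,119,890,000; volume = 74,500,000 m³
S = 2,119,890,000 / 74,500,000 = 28.4549 ppt

28.45 ppt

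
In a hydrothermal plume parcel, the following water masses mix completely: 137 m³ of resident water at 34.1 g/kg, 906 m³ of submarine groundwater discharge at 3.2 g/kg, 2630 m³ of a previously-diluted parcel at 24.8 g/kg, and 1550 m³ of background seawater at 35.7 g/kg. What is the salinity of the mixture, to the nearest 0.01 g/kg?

24.53 g/kg

Mass of salt is conserved:
salt = 137×34.1 + 906×3.2 + 2,630×24.8 + 1,550×35.7 = 4,671.7 + 2,899.2 + 65,224 + 55,335 = 128,129.9
volume = 137 + 906 + 2,630 + 1,550 = 5,223 m³
S = 128,129.9 / 5,223 = 24.5319 g/kg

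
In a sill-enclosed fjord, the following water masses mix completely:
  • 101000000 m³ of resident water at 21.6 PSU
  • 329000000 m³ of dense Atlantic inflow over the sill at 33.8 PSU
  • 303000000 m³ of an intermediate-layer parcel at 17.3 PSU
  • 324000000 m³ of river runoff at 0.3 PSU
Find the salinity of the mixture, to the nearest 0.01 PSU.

17.64 PSU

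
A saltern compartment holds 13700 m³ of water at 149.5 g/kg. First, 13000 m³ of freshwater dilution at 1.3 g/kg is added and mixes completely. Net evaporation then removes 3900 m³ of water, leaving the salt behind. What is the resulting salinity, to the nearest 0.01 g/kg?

90.57 g/kg

After mixing: salt = 13,700×149.5 + 13,000×1.3 = 2,065,050; volume = 26,700 m³
After evaporation: salt unchanged = 2,065,050; volume = 26,700 − 3,900 = 22,800 m³
S = 2,065,050 / 22,800 = 90.5724 g/kg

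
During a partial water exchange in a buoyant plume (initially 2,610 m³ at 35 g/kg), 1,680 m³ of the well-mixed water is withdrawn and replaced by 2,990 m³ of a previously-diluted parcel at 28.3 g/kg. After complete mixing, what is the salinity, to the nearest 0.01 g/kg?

Remaining after removal: 930 m³ at 35 g/kg (salt = 32,550)
After addition: salt = 32,550 + 2,990×28.3 = 117,167; volume = 3,920 m³
S = 117,167 / 3,920 = 29.8895 g/kg

29.89 g/kg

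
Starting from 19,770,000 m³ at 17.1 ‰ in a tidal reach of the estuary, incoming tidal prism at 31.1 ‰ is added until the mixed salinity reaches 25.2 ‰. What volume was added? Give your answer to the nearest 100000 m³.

27100000 m³

Salt balance: 19,770,000×17.1 + V×31.1 = (19,770,000+V)×25.2
338,067,000 + 31.1V = 498,204,000 + 25.2V
160,137,000 = 5.9V
V = 27,141,864.41 m³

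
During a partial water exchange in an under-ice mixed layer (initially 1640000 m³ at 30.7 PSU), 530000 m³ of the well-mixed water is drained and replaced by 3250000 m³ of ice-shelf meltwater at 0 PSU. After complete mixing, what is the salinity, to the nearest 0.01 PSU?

7.82 PSU

Remaining after removal: 1,110,000 m³ at 30.7 PSU (salt = 34,077,000)
After addition: salt = 34,077,000 + 3,250,000×0 = 34,077,000; volume = 4,360,000 m³
S = 34,077,000 / 4,360,000 = 7.8158 PSU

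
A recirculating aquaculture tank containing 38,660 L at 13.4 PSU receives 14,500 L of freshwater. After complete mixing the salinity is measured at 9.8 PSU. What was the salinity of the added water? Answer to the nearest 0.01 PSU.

0.20 PSU

Salt balance: 38,660×13.4 + 14,500×S = 53,160×9.8
518,044 + 14,500·S = 520,968
S = (520,968 − 518,044) / 14,500 = 0.2017 PSU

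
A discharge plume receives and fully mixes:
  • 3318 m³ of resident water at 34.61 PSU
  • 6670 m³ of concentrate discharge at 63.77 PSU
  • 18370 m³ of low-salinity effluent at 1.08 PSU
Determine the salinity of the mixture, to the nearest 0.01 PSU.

Weighted by volume,
salt = 3,318×34.61 + 6,670×63.77 + 18,370×1.08 = 114,835.98 + 425,345.9 + 19,839.6 = 560,021.48
volume = 3,318 + 6,670 + 18,370 = 28,358 m³
S = 560,021.48 / 28,358 = 19.7483 PSU

19.75 PSU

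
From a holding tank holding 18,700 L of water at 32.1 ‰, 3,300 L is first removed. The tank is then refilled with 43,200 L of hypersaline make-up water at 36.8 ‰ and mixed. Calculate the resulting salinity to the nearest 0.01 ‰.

Remaining after removal: 15,400 L at 32.1 ‰ (salt = 494,340)
After addition: salt = 494,340 + 43,200×36.8 = 2,084,100; volume = 58,600 L
S = 2,084,100 / 58,600 = 35.5648 ‰

35.56 ‰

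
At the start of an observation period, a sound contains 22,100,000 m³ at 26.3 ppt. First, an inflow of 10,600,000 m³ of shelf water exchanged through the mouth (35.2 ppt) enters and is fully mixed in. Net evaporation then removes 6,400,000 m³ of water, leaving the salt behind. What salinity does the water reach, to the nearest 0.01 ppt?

36.29 ppt

After mixing: salt = 22,100,000×26.3 + 10,600,000×35.2 = 954,350,000; volume = 32,700,000 m³
After evaporation: salt unchanged = 954,350,000; volume = 32,700,000 − 6,400,000 = 26,300,000 m³
S = 954,350,000 / 26,300,000 = 36.2871 ppt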